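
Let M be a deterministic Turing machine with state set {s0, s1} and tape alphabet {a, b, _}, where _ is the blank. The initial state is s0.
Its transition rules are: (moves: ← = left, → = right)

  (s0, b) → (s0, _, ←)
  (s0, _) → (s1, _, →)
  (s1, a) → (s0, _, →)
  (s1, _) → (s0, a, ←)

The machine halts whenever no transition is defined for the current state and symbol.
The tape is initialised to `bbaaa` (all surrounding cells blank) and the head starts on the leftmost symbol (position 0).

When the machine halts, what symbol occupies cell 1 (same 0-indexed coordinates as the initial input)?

_

state=s0 head=0 tape=_[b]baaa   (s0,b)→(s0,_,←)
state=s0 head=-1 tape=[_]_baaa   (s0,_)→(s1,_,→)
state=s1 head=0 tape=_[_]baaa   (s1,_)→(s0,a,←)
state=s0 head=-1 tape=[_]abaaa   (s0,_)→(s1,_,→)
state=s1 head=0 tape=_[a]baaa   (s1,a)→(s0,_,→)
state=s0 head=1 tape=__[b]aaa   (s0,b)→(s0,_,←)
state=s0 head=0 tape=_[_]_aaa   (s0,_)→(s1,_,→)
state=s1 head=1 tape=__[_]aaa   (s1,_)→(s0,a,←)
state=s0 head=0 tape=_[_]aaaa   (s0,_)→(s1,_,→)
state=s1 head=1 tape=__[a]aaa   (s1,a)→(s0,_,→)
state=s0 head=2 tape=___[a]aa
Cell 1 holds _ when M halts.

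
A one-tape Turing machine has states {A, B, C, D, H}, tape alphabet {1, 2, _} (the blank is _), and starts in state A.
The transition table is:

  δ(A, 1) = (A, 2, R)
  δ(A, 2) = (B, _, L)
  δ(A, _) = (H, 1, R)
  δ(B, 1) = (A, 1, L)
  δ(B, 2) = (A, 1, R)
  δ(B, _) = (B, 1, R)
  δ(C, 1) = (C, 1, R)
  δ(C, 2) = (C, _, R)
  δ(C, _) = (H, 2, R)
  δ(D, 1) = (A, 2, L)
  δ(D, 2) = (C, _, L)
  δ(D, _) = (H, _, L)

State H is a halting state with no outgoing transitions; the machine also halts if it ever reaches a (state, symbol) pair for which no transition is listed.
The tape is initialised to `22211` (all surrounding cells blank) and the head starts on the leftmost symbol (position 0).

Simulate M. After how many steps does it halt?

state=A head=0 tape=_[2]2211   (A,2)→(B,_,L)
state=B head=-1 tape=[_]_2211   (B,_)→(B,1,R)
state=B head=0 tape=1[_]2211   (B,_)→(B,1,R)
state=B head=1 tape=11[2]211   (B,2)→(A,1,R)
state=A head=2 tape=111[2]11   (A,2)→(B,_,L)
state=B head=1 tape=11[1]_11   (B,1)→(A,1,L)
state=A head=0 tape=1[1]1_11   (A,1)→(A,2,R)
state=A head=1 tape=12[1]_11   (A,1)→(A,2,R)
state=A head=2 tape=122[_]11   (A,_)→(H,1,R)
state=H head=3 tape=1221[1]1
M halts after 9 transitions.

9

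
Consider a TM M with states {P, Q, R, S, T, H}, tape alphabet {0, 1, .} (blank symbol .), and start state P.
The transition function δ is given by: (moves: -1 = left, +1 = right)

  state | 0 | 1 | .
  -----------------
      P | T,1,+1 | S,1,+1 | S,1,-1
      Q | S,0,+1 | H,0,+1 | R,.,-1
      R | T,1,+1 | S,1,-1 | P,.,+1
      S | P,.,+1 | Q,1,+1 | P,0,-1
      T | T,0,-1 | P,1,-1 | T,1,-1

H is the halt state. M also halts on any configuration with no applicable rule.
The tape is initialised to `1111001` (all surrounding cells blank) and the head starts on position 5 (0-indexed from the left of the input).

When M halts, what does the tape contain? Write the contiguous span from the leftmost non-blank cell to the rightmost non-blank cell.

state=P head=5 tape=11110[0]1.   (P,0)→(T,1,+1)
state=T head=6 tape=111101[1].   (T,1)→(P,1,-1)
state=P head=5 tape=11110[1]1.   (P,1)→(S,1,+1)
state=S head=6 tape=111101[1].   (S,1)→(Q,1,+1)
state=Q head=7 tape=1111011[.]   (Q,.)→(R,.,-1)
state=R head=6 tape=111101[1].   (R,1)→(S,1,-1)
state=S head=5 tape=11110[1]1.   (S,1)→(Q,1,+1)
state=Q head=6 tape=111101[1].   (Q,1)→(H,0,+1)
state=H head=7 tape=1111010[.]
The non-blank tape span at halt is 1111010.

1111010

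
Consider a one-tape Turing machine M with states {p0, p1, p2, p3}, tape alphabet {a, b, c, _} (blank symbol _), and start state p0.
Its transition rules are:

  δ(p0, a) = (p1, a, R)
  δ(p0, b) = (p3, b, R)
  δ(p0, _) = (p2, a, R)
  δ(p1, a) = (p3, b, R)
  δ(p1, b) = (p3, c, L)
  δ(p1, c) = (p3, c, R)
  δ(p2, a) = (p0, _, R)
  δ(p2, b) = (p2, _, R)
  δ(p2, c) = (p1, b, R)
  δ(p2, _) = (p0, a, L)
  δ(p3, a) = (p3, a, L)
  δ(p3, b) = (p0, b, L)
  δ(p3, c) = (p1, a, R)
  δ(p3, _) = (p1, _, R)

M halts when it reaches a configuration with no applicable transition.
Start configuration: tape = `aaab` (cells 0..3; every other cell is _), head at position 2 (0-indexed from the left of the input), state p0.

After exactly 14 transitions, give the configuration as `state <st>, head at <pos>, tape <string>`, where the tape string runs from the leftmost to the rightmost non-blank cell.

state p3, head at 4, tape a__ac

state=p0 head=2 tape=_aa[a]b_   (p0,a)→(p1,a,R)
state=p1 head=3 tape=_aaa[b]_   (p1,b)→(p3,c,L)
state=p3 head=2 tape=_aa[a]c_   (p3,a)→(p3,a,L)
state=p3 head=1 tape=_a[a]ac_   (p3,a)→(p3,a,L)
state=p3 head=0 tape=_[a]aac_   (p3,a)→(p3,a,L)
state=p3 head=-1 tape=[_]aaac_   (p3,_)→(p1,_,R)
state=p1 head=0 tape=_[a]aac_   (p1,a)→(p3,b,R)
state=p3 head=1 tape=_b[a]ac_   (p3,a)→(p3,a,L)
state=p3 head=0 tape=_[b]aac_   (p3,b)→(p0,b,L)
state=p0 head=-1 tape=[_]baac_   (p0,_)→(p2,a,R)
state=p2 head=0 tape=a[b]aac_   (p2,b)→(p2,_,R)
state=p2 head=1 tape=a_[a]ac_   (p2,a)→(p0,_,R)
state=p0 head=2 tape=a__[a]c_   (p0,a)→(p1,a,R)
state=p1 head=3 tape=a__a[c]_   (p1,c)→(p3,c,R)
state=p3 head=4 tape=a__ac[_]
After 14 steps: state p3, head at 4, tape a__ac.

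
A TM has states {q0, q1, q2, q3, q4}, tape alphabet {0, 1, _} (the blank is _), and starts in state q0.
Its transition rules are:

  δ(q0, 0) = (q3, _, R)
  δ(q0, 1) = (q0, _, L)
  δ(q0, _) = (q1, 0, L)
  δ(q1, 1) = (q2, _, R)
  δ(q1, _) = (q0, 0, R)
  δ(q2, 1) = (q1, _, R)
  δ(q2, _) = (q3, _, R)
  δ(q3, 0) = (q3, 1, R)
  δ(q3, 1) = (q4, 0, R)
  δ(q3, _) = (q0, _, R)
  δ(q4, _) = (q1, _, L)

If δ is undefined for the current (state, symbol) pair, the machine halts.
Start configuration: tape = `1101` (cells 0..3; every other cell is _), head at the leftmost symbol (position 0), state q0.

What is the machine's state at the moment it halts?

q1

state=q0 head=0 tape=__[1]101_   (q0,1)→(q0,_,L)
state=q0 head=-1 tape=_[_]_101_   (q0,_)→(q1,0,L)
state=q1 head=-2 tape=[_]0_101_   (q1,_)→(q0,0,R)
state=q0 head=-1 tape=0[0]_101_   (q0,0)→(q3,_,R)
state=q3 head=0 tape=0_[_]101_   (q3,_)→(q0,_,R)
state=q0 head=1 tape=0__[1]01_   (q0,1)→(q0,_,L)
state=q0 head=0 tape=0_[_]_01_   (q0,_)→(q1,0,L)
state=q1 head=-1 tape=0[_]0_01_   (q1,_)→(q0,0,R)
state=q0 head=0 tape=00[0]_01_   (q0,0)→(q3,_,R)
state=q3 head=1 tape=00_[_]01_   (q3,_)→(q0,_,R)
state=q0 head=2 tape=00__[0]1_   (q0,0)→(q3,_,R)
state=q3 head=3 tape=00___[1]_   (q3,1)→(q4,0,R)
state=q4 head=4 tape=00___0[_]   (q4,_)→(q1,_,L)
state=q1 head=3 tape=00___[0]_
No transition is defined for (q1, 0); M halts in state q1.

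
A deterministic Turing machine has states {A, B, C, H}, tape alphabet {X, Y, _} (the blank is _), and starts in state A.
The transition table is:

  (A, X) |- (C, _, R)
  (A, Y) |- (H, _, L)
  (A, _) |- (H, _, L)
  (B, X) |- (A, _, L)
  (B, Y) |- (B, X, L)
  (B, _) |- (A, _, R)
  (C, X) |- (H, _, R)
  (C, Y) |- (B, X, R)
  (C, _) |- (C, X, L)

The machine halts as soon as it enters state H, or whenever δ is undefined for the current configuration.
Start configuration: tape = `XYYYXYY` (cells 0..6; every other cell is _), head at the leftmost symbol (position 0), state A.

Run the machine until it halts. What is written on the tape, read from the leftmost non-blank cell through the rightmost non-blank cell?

XYXYY

state=A head=0 tape=_[X]YYYXYY   (A,X)→(C,_,R)
state=C head=1 tape=__[Y]YYXYY   (C,Y)→(B,X,R)
state=B head=2 tape=__X[Y]YXYY   (B,Y)→(B,X,L)
state=B head=1 tape=__[X]XYXYY   (B,X)→(A,_,L)
state=A head=0 tape=_[_]_XYXYY   (A,_)→(H,_,L)
state=H head=-1 tape=[_]__XYXYY
The non-blank tape span at halt is XYXYY.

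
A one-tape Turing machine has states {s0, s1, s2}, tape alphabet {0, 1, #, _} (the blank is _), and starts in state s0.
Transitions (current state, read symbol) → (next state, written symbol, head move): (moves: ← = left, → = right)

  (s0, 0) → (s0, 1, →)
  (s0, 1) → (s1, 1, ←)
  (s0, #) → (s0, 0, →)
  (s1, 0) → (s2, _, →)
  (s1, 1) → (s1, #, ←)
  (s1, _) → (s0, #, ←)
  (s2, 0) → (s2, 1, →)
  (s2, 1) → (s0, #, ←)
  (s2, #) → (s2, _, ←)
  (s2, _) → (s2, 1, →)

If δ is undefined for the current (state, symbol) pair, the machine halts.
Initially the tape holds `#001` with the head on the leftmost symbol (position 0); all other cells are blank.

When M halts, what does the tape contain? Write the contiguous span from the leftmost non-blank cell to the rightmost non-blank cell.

#1#_1

state=s0 head=0 tape=__[#]001   (s0,#)→(s0,0,→)
state=s0 head=1 tape=__0[0]01   (s0,0)→(s0,1,→)
state=s0 head=2 tape=__01[0]1   (s0,0)→(s0,1,→)
state=s0 head=3 tape=__011[1]   (s0,1)→(s1,1,←)
state=s1 head=2 tape=__01[1]1   (s1,1)→(s1,#,←)
state=s1 head=1 tape=__0[1]#1   (s1,1)→(s1,#,←)
state=s1 head=0 tape=__[0]##1   (s1,0)→(s2,_,→)
state=s2 head=1 tape=___[#]#1   (s2,#)→(s2,_,←)
state=s2 head=0 tape=__[_]_#1   (s2,_)→(s2,1,→)
state=s2 head=1 tape=__1[_]#1   (s2,_)→(s2,1,→)
state=s2 head=2 tape=__11[#]1   (s2,#)→(s2,_,←)
state=s2 head=1 tape=__1[1]_1   (s2,1)→(s0,#,←)
state=s0 head=0 tape=__[1]#_1   (s0,1)→(s1,1,←)
state=s1 head=-1 tape=_[_]1#_1   (s1,_)→(s0,#,←)
state=s0 head=-2 tape=[_]#1#_1
The non-blank tape span at halt is #1#_1.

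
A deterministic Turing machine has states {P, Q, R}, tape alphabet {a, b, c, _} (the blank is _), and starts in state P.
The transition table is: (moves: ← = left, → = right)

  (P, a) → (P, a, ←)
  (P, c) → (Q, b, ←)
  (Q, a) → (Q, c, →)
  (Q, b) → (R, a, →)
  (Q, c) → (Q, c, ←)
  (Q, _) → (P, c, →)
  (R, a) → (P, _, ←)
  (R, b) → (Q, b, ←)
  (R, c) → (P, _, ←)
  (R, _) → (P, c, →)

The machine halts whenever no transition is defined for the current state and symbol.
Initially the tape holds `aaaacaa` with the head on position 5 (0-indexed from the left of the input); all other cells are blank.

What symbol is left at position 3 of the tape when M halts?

P | _aaaac[a]a   read a → write a, move ←, go to P
P | _aaaa[c]aa   read c → write b, move ←, go to Q
Q | _aaa[a]baa   read a → write c, move →, go to Q
Q | _aaac[b]aa   read b → write a, move →, go to R
R | _aaaca[a]a   read a → write _, move ←, go to P
P | _aaac[a]_a   read a → write a, move ←, go to P
P | _aaa[c]a_a   read c → write b, move ←, go to Q
Q | _aa[a]ba_a   read a → write c, move →, go to Q
Q | _aac[b]a_a   read b → write a, move →, go to R
R | _aaca[a]_a   read a → write _, move ←, go to P
P | _aac[a]__a   read a → write a, move ←, go to P
P | _aa[c]a__a   read c → write b, move ←, go to Q
Q | _a[a]ba__a   read a → write c, move →, go to Q
Q | _ac[b]a__a   read b → write a, move →, go to R
R | _aca[a]__a   read a → write _, move ←, go to P
P | _ac[a]___a   read a → write a, move ←, go to P
P | _a[c]a___a   read c → write b, move ←, go to Q
Q | _[a]ba___a   read a → write c, move →, go to Q
Q | _c[b]a___a   read b → write a, move →, go to R
R | _ca[a]___a   read a → write _, move ←, go to P
P | _c[a]____a   read a → write a, move ←, go to P
P | _[c]a____a   read c → write b, move ←, go to Q
Q | [_]ba____a   read _ → write c, move →, go to P
P | c[b]a____a
Cell 3 holds _ when M halts.

_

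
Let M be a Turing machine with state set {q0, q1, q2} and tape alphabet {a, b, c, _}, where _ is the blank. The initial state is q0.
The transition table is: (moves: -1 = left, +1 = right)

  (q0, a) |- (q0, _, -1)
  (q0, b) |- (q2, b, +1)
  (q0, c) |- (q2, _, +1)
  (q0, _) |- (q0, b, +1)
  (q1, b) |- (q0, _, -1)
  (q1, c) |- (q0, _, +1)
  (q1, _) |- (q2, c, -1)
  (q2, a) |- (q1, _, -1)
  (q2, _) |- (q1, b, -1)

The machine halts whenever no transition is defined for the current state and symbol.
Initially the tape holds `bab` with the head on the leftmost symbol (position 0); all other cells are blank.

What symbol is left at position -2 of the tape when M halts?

q0 | __[b]ab_   read b → write b, move +1, go to q2
q2 | __b[a]b_   read a → write _, move -1, go to q1
q1 | __[b]_b_   read b → write _, move -1, go to q0
q0 | _[_]__b_   read _ → write b, move +1, go to q0
q0 | _b[_]_b_   read _ → write b, move +1, go to q0
q0 | _bb[_]b_   read _ → write b, move +1, go to q0
q0 | _bbb[b]_   read b → write b, move +1, go to q2
q2 | _bbbb[_]   read _ → write b, move -1, go to q1
q1 | _bbb[b]b   read b → write _, move -1, go to q0
q0 | _bb[b]_b   read b → write b, move +1, go to q2
q2 | _bbb[_]b   read _ → write b, move -1, go to q1
q1 | _bb[b]bb   read b → write _, move -1, go to q0
q0 | _b[b]_bb   read b → write b, move +1, go to q2
q2 | _bb[_]bb   read _ → write b, move -1, go to q1
q1 | _b[b]bbb   read b → write _, move -1, go to q0
q0 | _[b]_bbb   read b → write b, move +1, go to q2
q2 | _b[_]bbb   read _ → write b, move -1, go to q1
q1 | _[b]bbbb   read b → write _, move -1, go to q0
q0 | [_]_bbbb   read _ → write b, move +1, go to q0
q0 | b[_]bbbb   read _ → write b, move +1, go to q0
q0 | bb[b]bbb   read b → write b, move +1, go to q2
q2 | bbb[b]bb
Cell -2 holds b when M halts.

b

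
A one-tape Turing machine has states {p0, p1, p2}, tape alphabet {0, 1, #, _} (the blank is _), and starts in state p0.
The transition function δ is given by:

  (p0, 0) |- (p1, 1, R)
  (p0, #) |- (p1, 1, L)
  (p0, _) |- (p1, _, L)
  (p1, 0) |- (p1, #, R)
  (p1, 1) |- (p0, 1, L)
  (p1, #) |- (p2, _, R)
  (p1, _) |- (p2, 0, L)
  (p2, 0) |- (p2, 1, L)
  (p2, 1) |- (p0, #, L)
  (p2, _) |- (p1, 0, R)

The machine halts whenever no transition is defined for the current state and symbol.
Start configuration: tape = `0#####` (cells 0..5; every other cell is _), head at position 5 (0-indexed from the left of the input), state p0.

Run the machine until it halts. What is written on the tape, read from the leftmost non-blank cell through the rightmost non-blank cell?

0##_0110

state=p0 head=5 tape=0####[#]__   (p0,#)→(p1,1,L)
state=p1 head=4 tape=0###[#]1__   (p1,#)→(p2,_,R)
state=p2 head=5 tape=0###_[1]__   (p2,1)→(p0,#,L)
state=p0 head=4 tape=0###[_]#__   (p0,_)→(p1,_,L)
state=p1 head=3 tape=0##[#]_#__   (p1,#)→(p2,_,R)
state=p2 head=4 tape=0##_[_]#__   (p2,_)→(p1,0,R)
state=p1 head=5 tape=0##_0[#]__   (p1,#)→(p2,_,R)
state=p2 head=6 tape=0##_0_[_]_   (p2,_)→(p1,0,R)
state=p1 head=7 tape=0##_0_0[_]   (p1,_)→(p2,0,L)
state=p2 head=6 tape=0##_0_[0]0   (p2,0)→(p2,1,L)
state=p2 head=5 tape=0##_0[_]10   (p2,_)→(p1,0,R)
state=p1 head=6 tape=0##_00[1]0   (p1,1)→(p0,1,L)
state=p0 head=5 tape=0##_0[0]10   (p0,0)→(p1,1,R)
state=p1 head=6 tape=0##_01[1]0   (p1,1)→(p0,1,L)
state=p0 head=5 tape=0##_0[1]10
The non-blank tape span at halt is 0##_0110.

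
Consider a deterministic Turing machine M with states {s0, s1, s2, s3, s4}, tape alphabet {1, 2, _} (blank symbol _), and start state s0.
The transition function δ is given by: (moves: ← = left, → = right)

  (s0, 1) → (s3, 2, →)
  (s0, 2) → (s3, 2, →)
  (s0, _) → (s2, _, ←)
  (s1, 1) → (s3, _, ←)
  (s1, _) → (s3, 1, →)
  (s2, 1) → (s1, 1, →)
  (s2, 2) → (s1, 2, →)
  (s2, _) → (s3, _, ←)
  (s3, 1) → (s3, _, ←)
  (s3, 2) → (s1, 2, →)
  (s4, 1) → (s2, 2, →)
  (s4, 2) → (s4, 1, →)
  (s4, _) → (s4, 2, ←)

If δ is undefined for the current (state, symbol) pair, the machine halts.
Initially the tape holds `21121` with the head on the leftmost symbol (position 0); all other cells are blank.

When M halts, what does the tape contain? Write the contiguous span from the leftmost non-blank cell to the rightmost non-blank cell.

s0 | [2]1121   read 2 → write 2, move →, go to s3
s3 | 2[1]121   read 1 → write _, move ←, go to s3
s3 | [2]_121   read 2 → write 2, move →, go to s1
s1 | 2[_]121   read _ → write 1, move →, go to s3
s3 | 21[1]21   read 1 → write _, move ←, go to s3
s3 | 2[1]_21   read 1 → write _, move ←, go to s3
s3 | [2]__21   read 2 → write 2, move →, go to s1
s1 | 2[_]_21   read _ → write 1, move →, go to s3
s3 | 21[_]21
The non-blank tape span at halt is 21_21.

21_21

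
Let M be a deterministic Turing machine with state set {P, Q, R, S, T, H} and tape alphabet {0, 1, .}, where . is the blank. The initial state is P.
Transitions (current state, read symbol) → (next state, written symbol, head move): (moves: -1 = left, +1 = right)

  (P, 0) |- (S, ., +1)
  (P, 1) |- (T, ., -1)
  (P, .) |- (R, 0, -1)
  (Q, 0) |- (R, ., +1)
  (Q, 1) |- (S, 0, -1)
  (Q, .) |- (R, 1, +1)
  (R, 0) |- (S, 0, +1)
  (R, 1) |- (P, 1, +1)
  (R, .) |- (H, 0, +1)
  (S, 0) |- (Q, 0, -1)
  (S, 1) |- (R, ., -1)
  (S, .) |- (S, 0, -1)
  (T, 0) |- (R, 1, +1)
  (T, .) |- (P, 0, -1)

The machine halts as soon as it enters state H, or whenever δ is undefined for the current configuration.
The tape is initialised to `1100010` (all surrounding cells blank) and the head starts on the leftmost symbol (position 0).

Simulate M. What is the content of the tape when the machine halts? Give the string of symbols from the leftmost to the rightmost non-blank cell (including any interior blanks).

000.100010

P | ...[1]100010   read 1 → write ., move -1, go to T
T | ..[.].100010   read . → write 0, move -1, go to P
P | .[.]0.100010   read . → write 0, move -1, go to R
R | [.]00.100010   read . → write 0, move +1, go to H
H | 0[0]0.100010
The non-blank tape span at halt is 000.100010.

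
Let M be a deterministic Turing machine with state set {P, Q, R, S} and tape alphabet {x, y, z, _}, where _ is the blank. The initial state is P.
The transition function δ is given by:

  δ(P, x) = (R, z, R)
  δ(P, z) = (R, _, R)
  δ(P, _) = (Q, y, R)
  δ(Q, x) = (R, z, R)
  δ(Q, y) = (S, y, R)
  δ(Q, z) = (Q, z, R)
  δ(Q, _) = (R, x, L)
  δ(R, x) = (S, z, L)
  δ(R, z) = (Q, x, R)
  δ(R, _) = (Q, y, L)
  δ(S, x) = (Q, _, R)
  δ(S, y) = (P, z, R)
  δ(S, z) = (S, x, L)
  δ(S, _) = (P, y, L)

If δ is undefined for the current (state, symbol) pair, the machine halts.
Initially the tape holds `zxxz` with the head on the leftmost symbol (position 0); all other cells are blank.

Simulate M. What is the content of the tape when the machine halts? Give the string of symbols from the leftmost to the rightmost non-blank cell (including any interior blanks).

state=P head=0 tape=___[z]xxz___   (P,z)→(R,_,R)
state=R head=1 tape=____[x]xz___   (R,x)→(S,z,L)
state=S head=0 tape=___[_]zxz___   (S,_)→(P,y,L)
state=P head=-1 tape=__[_]yzxz___   (P,_)→(Q,y,R)
state=Q head=0 tape=__y[y]zxz___   (Q,y)→(S,y,R)
state=S head=1 tape=__yy[z]xz___   (S,z)→(S,x,L)
state=S head=0 tape=__y[y]xxz___   (S,y)→(P,z,R)
state=P head=1 tape=__yz[x]xz___   (P,x)→(R,z,R)
state=R head=2 tape=__yzz[x]z___   (R,x)→(S,z,L)
state=S head=1 tape=__yz[z]zz___   (S,z)→(S,x,L)
state=S head=0 tape=__y[z]xzz___   (S,z)→(S,x,L)
state=S head=-1 tape=__[y]xxzz___   (S,y)→(P,z,R)
state=P head=0 tape=__z[x]xzz___   (P,x)→(R,z,R)
state=R head=1 tape=__zz[x]zz___   (R,x)→(S,z,L)
state=S head=0 tape=__z[z]zzz___   (S,z)→(S,x,L)
state=S head=-1 tape=__[z]xzzz___   (S,z)→(S,x,L)
state=S head=-2 tape=_[_]xxzzz___   (S,_)→(P,y,L)
state=P head=-3 tape=[_]yxxzzz___   (P,_)→(Q,y,R)
state=Q head=-2 tape=y[y]xxzzz___   (Q,y)→(S,y,R)
state=S head=-1 tape=yy[x]xzzz___   (S,x)→(Q,_,R)
state=Q head=0 tape=yy_[x]zzz___   (Q,x)→(R,z,R)
state=R head=1 tape=yy_z[z]zz___   (R,z)→(Q,x,R)
state=Q head=2 tape=yy_zx[z]z___   (Q,z)→(Q,z,R)
state=Q head=3 tape=yy_zxz[z]___   (Q,z)→(Q,z,R)
state=Q head=4 tape=yy_zxzz[_]__   (Q,_)→(R,x,L)
state=R head=3 tape=yy_zxz[z]x__   (R,z)→(Q,x,R)
state=Q head=4 tape=yy_zxzx[x]__   (Q,x)→(R,z,R)
state=R head=5 tape=yy_zxzxz[_]_   (R,_)→(Q,y,L)
state=Q head=4 tape=yy_zxzx[z]y_   (Q,z)→(Q,z,R)
state=Q head=5 tape=yy_zxzxz[y]_   (Q,y)→(S,y,R)
state=S head=6 tape=yy_zxzxzy[_]   (S,_)→(P,y,L)
state=P head=5 tape=yy_zxzxz[y]y
The non-blank tape span at halt is yy_zxzxzyy.

yy_zxzxzyy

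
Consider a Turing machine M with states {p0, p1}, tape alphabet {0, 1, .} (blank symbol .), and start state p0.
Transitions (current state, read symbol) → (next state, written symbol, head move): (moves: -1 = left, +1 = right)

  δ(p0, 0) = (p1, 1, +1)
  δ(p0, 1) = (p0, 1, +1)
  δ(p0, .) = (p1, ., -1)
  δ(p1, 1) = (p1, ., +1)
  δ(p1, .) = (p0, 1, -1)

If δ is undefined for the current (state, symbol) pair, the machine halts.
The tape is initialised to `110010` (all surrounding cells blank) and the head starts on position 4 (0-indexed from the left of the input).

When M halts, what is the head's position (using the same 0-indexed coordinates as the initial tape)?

state=p0 head=4 tape=1100[1]0..   (p0,1)→(p0,1,+1)
state=p0 head=5 tape=11001[0]..   (p0,0)→(p1,1,+1)
state=p1 head=6 tape=110011[.].   (p1,.)→(p0,1,-1)
state=p0 head=5 tape=11001[1]1.   (p0,1)→(p0,1,+1)
state=p0 head=6 tape=110011[1].   (p0,1)→(p0,1,+1)
state=p0 head=7 tape=1100111[.]   (p0,.)→(p1,.,-1)
state=p1 head=6 tape=110011[1].   (p1,1)→(p1,.,+1)
state=p1 head=7 tape=110011.[.]   (p1,.)→(p0,1,-1)
state=p0 head=6 tape=110011[.]1   (p0,.)→(p1,.,-1)
state=p1 head=5 tape=11001[1].1   (p1,1)→(p1,.,+1)
state=p1 head=6 tape=11001.[.]1   (p1,.)→(p0,1,-1)
state=p0 head=5 tape=11001[.]11   (p0,.)→(p1,.,-1)
state=p1 head=4 tape=1100[1].11   (p1,1)→(p1,.,+1)
state=p1 head=5 tape=1100.[.]11   (p1,.)→(p0,1,-1)
state=p0 head=4 tape=1100[.]111   (p0,.)→(p1,.,-1)
state=p1 head=3 tape=110[0].111
At halt the head is at cell 3.

3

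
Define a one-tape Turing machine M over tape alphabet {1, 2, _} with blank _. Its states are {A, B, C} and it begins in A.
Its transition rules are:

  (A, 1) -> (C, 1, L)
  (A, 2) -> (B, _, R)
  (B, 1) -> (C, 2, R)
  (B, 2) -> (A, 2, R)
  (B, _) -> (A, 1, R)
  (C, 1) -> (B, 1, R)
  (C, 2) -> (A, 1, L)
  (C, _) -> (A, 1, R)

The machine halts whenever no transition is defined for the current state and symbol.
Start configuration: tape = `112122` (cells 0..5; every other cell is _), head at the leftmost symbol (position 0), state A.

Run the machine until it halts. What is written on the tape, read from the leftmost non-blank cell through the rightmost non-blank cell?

A | __[1]12122__   read 1 → write 1, move L, go to C
C | _[_]112122__   read _ → write 1, move R, go to A
A | _1[1]12122__   read 1 → write 1, move L, go to C
C | _[1]112122__   read 1 → write 1, move R, go to B
B | _1[1]12122__   read 1 → write 2, move R, go to C
C | _12[1]2122__   read 1 → write 1, move R, go to B
B | _121[2]122__   read 2 → write 2, move R, go to A
A | _1212[1]22__   read 1 → write 1, move L, go to C
C | _121[2]122__   read 2 → write 1, move L, go to A
A | _12[1]1122__   read 1 → write 1, move L, go to C
C | _1[2]11122__   read 2 → write 1, move L, go to A
A | _[1]111122__   read 1 → write 1, move L, go to C
C | [_]1111122__   read _ → write 1, move R, go to A
A | 1[1]111122__   read 1 → write 1, move L, go to C
C | [1]1111122__   read 1 → write 1, move R, go to B
B | 1[1]111122__   read 1 → write 2, move R, go to C
C | 12[1]11122__   read 1 → write 1, move R, go to B
B | 121[1]1122__   read 1 → write 2, move R, go to C
C | 1212[1]122__   read 1 → write 1, move R, go to B
B | 12121[1]22__   read 1 → write 2, move R, go to C
C | 121212[2]2__   read 2 → write 1, move L, go to A
A | 12121[2]12__   read 2 → write _, move R, go to B
B | 12121_[1]2__   read 1 → write 2, move R, go to C
C | 12121_2[2]__   read 2 → write 1, move L, go to A
A | 12121_[2]1__   read 2 → write _, move R, go to B
B | 12121__[1]__   read 1 → write 2, move R, go to C
C | 12121__2[_]_   read _ → write 1, move R, go to A
A | 12121__21[_]
The non-blank tape span at halt is 12121__21.

12121__21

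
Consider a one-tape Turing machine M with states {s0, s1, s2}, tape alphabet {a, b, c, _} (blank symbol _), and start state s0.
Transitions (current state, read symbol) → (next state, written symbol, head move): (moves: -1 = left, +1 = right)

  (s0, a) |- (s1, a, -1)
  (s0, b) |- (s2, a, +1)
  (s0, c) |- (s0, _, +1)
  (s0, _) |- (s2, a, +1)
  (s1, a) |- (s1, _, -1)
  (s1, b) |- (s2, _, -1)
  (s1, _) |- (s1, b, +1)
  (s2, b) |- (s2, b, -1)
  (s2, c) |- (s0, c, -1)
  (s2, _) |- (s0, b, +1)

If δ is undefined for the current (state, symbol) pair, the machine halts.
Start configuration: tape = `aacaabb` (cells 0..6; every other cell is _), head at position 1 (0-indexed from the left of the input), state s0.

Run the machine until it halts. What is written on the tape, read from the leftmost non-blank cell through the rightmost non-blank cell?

ba_acaabb

s0 | __a[a]caabb   read a → write a, move -1, go to s1
s1 | __[a]acaabb   read a → write _, move -1, go to s1
s1 | _[_]_acaabb   read _ → write b, move +1, go to s1
s1 | _b[_]acaabb   read _ → write b, move +1, go to s1
s1 | _bb[a]caabb   read a → write _, move -1, go to s1
s1 | _b[b]_caabb   read b → write _, move -1, go to s2
s2 | _[b]__caabb   read b → write b, move -1, go to s2
s2 | [_]b__caabb   read _ → write b, move +1, go to s0
s0 | b[b]__caabb   read b → write a, move +1, go to s2
s2 | ba[_]_caabb   read _ → write b, move +1, go to s0
s0 | bab[_]caabb   read _ → write a, move +1, go to s2
s2 | baba[c]aabb   read c → write c, move -1, go to s0
s0 | bab[a]caabb   read a → write a, move -1, go to s1
s1 | ba[b]acaabb   read b → write _, move -1, go to s2
s2 | b[a]_acaabb
The non-blank tape span at halt is ba_acaabb.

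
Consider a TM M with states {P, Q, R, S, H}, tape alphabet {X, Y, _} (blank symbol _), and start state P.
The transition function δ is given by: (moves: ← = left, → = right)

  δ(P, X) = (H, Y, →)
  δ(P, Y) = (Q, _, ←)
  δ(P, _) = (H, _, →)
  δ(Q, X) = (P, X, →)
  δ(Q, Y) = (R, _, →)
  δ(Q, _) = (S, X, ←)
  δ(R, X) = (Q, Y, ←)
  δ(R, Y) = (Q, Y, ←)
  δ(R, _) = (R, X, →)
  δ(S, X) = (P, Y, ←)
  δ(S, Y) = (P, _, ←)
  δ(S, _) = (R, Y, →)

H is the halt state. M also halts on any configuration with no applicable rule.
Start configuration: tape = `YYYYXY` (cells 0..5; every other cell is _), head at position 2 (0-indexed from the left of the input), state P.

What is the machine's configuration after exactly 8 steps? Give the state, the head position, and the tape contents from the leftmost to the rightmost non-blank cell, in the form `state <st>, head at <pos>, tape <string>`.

state H, head at 4, tape Y_X_XY

P | YY[Y]YXY   read Y → write _, move ←, go to Q
Q | Y[Y]_YXY   read Y → write _, move →, go to R
R | Y_[_]YXY   read _ → write X, move →, go to R
R | Y_X[Y]XY   read Y → write Y, move ←, go to Q
Q | Y_[X]YXY   read X → write X, move →, go to P
P | Y_X[Y]XY   read Y → write _, move ←, go to Q
Q | Y_[X]_XY   read X → write X, move →, go to P
P | Y_X[_]XY   read _ → write _, move →, go to H
H | Y_X_[X]Y
After 8 steps: state H, head at 4, tape Y_X_XY.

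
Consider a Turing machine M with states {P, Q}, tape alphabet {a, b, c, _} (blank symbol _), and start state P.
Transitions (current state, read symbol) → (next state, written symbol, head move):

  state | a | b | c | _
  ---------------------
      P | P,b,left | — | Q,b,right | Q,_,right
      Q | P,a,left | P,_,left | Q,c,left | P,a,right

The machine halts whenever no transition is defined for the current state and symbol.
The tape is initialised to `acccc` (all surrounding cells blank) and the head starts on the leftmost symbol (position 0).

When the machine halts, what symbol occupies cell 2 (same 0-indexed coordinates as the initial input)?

_

state=P head=0 tape=_[a]cccc   (P,a)→(P,b,left)
state=P head=-1 tape=[_]bcccc   (P,_)→(Q,_,right)
state=Q head=0 tape=_[b]cccc   (Q,b)→(P,_,left)
state=P head=-1 tape=[_]_cccc   (P,_)→(Q,_,right)
state=Q head=0 tape=_[_]cccc   (Q,_)→(P,a,right)
state=P head=1 tape=_a[c]ccc   (P,c)→(Q,b,right)
state=Q head=2 tape=_ab[c]cc   (Q,c)→(Q,c,left)
state=Q head=1 tape=_a[b]ccc   (Q,b)→(P,_,left)
state=P head=0 tape=_[a]_ccc   (P,a)→(P,b,left)
state=P head=-1 tape=[_]b_ccc   (P,_)→(Q,_,right)
state=Q head=0 tape=_[b]_ccc   (Q,b)→(P,_,left)
state=P head=-1 tape=[_]__ccc   (P,_)→(Q,_,right)
state=Q head=0 tape=_[_]_ccc   (Q,_)→(P,a,right)
state=P head=1 tape=_a[_]ccc   (P,_)→(Q,_,right)
state=Q head=2 tape=_a_[c]cc   (Q,c)→(Q,c,left)
state=Q head=1 tape=_a[_]ccc   (Q,_)→(P,a,right)
state=P head=2 tape=_aa[c]cc   (P,c)→(Q,b,right)
state=Q head=3 tape=_aab[c]c   (Q,c)→(Q,c,left)
state=Q head=2 tape=_aa[b]cc   (Q,b)→(P,_,left)
state=P head=1 tape=_a[a]_cc   (P,a)→(P,b,left)
state=P head=0 tape=_[a]b_cc   (P,a)→(P,b,left)
state=P head=-1 tape=[_]bb_cc   (P,_)→(Q,_,right)
state=Q head=0 tape=_[b]b_cc   (Q,b)→(P,_,left)
state=P head=-1 tape=[_]_b_cc   (P,_)→(Q,_,right)
state=Q head=0 tape=_[_]b_cc   (Q,_)→(P,a,right)
state=P head=1 tape=_a[b]_cc
Cell 2 holds _ when M halts.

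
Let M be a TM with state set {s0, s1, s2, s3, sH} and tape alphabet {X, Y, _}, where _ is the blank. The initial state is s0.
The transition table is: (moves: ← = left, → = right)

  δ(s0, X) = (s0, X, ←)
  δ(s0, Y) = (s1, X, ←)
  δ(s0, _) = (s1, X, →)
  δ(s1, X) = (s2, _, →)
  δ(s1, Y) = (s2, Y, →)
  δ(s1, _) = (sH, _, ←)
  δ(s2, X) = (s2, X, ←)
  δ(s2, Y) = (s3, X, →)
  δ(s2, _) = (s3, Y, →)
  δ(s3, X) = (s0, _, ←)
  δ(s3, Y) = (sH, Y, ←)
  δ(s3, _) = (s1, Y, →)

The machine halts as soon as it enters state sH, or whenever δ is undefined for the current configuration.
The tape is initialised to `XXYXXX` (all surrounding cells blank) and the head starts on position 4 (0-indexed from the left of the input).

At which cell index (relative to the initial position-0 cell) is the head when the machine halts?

state=s0 head=4 tape=__XXYX[X]X   (s0,X)→(s0,X,←)
state=s0 head=3 tape=__XXY[X]XX   (s0,X)→(s0,X,←)
state=s0 head=2 tape=__XX[Y]XXX   (s0,Y)→(s1,X,←)
state=s1 head=1 tape=__X[X]XXXX   (s1,X)→(s2,_,→)
state=s2 head=2 tape=__X_[X]XXX   (s2,X)→(s2,X,←)
state=s2 head=1 tape=__X[_]XXXX   (s2,_)→(s3,Y,→)
state=s3 head=2 tape=__XY[X]XXX   (s3,X)→(s0,_,←)
state=s0 head=1 tape=__X[Y]_XXX   (s0,Y)→(s1,X,←)
state=s1 head=0 tape=__[X]X_XXX   (s1,X)→(s2,_,→)
state=s2 head=1 tape=___[X]_XXX   (s2,X)→(s2,X,←)
state=s2 head=0 tape=__[_]X_XXX   (s2,_)→(s3,Y,→)
state=s3 head=1 tape=__Y[X]_XXX   (s3,X)→(s0,_,←)
state=s0 head=0 tape=__[Y]__XXX   (s0,Y)→(s1,X,←)
state=s1 head=-1 tape=_[_]X__XXX   (s1,_)→(sH,_,←)
state=sH head=-2 tape=[_]_X__XXX
At halt the head is at cell -2.

-2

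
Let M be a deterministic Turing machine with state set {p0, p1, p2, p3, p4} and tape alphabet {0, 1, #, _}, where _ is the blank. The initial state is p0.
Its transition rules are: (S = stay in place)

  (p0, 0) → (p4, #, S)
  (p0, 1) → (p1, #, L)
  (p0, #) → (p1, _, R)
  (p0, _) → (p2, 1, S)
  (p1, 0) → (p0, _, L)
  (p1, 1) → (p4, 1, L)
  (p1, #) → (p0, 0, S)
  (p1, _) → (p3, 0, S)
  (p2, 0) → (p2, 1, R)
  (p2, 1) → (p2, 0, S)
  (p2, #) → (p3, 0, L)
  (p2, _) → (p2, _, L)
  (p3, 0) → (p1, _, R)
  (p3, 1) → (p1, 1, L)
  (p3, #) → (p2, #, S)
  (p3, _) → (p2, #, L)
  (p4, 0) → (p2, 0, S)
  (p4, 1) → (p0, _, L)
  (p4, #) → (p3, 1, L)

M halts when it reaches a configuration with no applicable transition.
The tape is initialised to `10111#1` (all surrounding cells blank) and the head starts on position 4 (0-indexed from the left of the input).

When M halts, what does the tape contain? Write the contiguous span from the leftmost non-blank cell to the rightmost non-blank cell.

p0 | _1011[1]#1   read 1 → write #, move L, go to p1
p1 | _101[1]##1   read 1 → write 1, move L, go to p4
p4 | _10[1]1##1   read 1 → write _, move L, go to p0
p0 | _1[0]_1##1   read 0 → write #, move S, go to p4
p4 | _1[#]_1##1   read # → write 1, move L, go to p3
p3 | _[1]1_1##1   read 1 → write 1, move L, go to p1
p1 | [_]11_1##1   read _ → write 0, move S, go to p3
p3 | [0]11_1##1   read 0 → write _, move R, go to p1
p1 | _[1]1_1##1   read 1 → write 1, move L, go to p4
p4 | [_]11_1##1
The non-blank tape span at halt is 11_1##1.

11_1##1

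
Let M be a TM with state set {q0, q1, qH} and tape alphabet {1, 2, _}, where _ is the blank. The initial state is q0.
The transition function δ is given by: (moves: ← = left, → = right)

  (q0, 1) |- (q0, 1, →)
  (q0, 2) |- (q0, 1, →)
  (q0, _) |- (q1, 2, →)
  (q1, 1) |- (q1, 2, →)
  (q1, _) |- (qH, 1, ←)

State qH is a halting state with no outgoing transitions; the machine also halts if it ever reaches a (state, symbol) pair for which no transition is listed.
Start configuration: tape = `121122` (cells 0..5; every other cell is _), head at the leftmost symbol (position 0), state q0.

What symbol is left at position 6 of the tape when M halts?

state=q0 head=0 tape=[1]21122__   (q0,1)→(q0,1,→)
state=q0 head=1 tape=1[2]1122__   (q0,2)→(q0,1,→)
state=q0 head=2 tape=11[1]122__   (q0,1)→(q0,1,→)
state=q0 head=3 tape=111[1]22__   (q0,1)→(q0,1,→)
state=q0 head=4 tape=1111[2]2__   (q0,2)→(q0,1,→)
state=q0 head=5 tape=11111[2]__   (q0,2)→(q0,1,→)
state=q0 head=6 tape=111111[_]_   (q0,_)→(q1,2,→)
state=q1 head=7 tape=1111112[_]   (q1,_)→(qH,1,←)
state=qH head=6 tape=111111[2]1
Cell 6 holds 2 when M halts.

2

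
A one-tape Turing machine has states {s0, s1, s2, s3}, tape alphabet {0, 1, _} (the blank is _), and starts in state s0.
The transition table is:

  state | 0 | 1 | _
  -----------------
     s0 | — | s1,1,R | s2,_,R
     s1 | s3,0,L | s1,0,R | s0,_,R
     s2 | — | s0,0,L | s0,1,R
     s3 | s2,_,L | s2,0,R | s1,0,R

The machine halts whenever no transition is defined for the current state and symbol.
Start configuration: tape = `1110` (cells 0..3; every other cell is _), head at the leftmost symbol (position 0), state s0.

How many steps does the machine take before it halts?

s0 | [1]110   read 1 → write 1, move R, go to s1
s1 | 1[1]10   read 1 → write 0, move R, go to s1
s1 | 10[1]0   read 1 → write 0, move R, go to s1
s1 | 100[0]   read 0 → write 0, move L, go to s3
s3 | 10[0]0   read 0 → write _, move L, go to s2
s2 | 1[0]_0
M halts after 5 transitions.

5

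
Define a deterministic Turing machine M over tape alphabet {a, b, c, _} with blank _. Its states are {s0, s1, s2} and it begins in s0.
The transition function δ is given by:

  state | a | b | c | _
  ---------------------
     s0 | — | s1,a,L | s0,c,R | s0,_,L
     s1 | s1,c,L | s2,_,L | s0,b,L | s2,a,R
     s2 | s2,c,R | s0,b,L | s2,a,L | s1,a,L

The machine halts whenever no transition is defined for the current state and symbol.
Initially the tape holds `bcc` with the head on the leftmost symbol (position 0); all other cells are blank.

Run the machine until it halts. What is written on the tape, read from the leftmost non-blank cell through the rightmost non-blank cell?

abaaaaa

state=s0 head=0 tape=___[b]cc_   (s0,b)→(s1,a,L)
state=s1 head=-1 tape=__[_]acc_   (s1,_)→(s2,a,R)
state=s2 head=0 tape=__a[a]cc_   (s2,a)→(s2,c,R)
state=s2 head=1 tape=__ac[c]c_   (s2,c)→(s2,a,L)
state=s2 head=0 tape=__a[c]ac_   (s2,c)→(s2,a,L)
state=s2 head=-1 tape=__[a]aac_   (s2,a)→(s2,c,R)
state=s2 head=0 tape=__c[a]ac_   (s2,a)→(s2,c,R)
state=s2 head=1 tape=__cc[a]c_   (s2,a)→(s2,c,R)
state=s2 head=2 tape=__ccc[c]_   (s2,c)→(s2,a,L)
state=s2 head=1 tape=__cc[c]a_   (s2,c)→(s2,a,L)
state=s2 head=0 tape=__c[c]aa_   (s2,c)→(s2,a,L)
state=s2 head=-1 tape=__[c]aaa_   (s2,c)→(s2,a,L)
state=s2 head=-2 tape=_[_]aaaa_   (s2,_)→(s1,a,L)
state=s1 head=-3 tape=[_]aaaaa_   (s1,_)→(s2,a,R)
state=s2 head=-2 tape=a[a]aaaa_   (s2,a)→(s2,c,R)
state=s2 head=-1 tape=ac[a]aaa_   (s2,a)→(s2,c,R)
state=s2 head=0 tape=acc[a]aa_   (s2,a)→(s2,c,R)
state=s2 head=1 tape=accc[a]a_   (s2,a)→(s2,c,R)
state=s2 head=2 tape=acccc[a]_   (s2,a)→(s2,c,R)
state=s2 head=3 tape=accccc[_]   (s2,_)→(s1,a,L)
state=s1 head=2 tape=acccc[c]a   (s1,c)→(s0,b,L)
state=s0 head=1 tape=accc[c]ba   (s0,c)→(s0,c,R)
state=s0 head=2 tape=acccc[b]a   (s0,b)→(s1,a,L)
state=s1 head=1 tape=accc[c]aa   (s1,c)→(s0,b,L)
state=s0 head=0 tape=acc[c]baa   (s0,c)→(s0,c,R)
state=s0 head=1 tape=accc[b]aa   (s0,b)→(s1,a,L)
state=s1 head=0 tape=acc[c]aaa   (s1,c)→(s0,b,L)
state=s0 head=-1 tape=ac[c]baaa   (s0,c)→(s0,c,R)
state=s0 head=0 tape=acc[b]aaa   (s0,b)→(s1,a,L)
state=s1 head=-1 tape=ac[c]aaaa   (s1,c)→(s0,b,L)
state=s0 head=-2 tape=a[c]baaaa   (s0,c)→(s0,c,R)
state=s0 head=-1 tape=ac[b]aaaa   (s0,b)→(s1,a,L)
state=s1 head=-2 tape=a[c]aaaaa   (s1,c)→(s0,b,L)
state=s0 head=-3 tape=[a]baaaaa
The non-blank tape span at halt is abaaaaa.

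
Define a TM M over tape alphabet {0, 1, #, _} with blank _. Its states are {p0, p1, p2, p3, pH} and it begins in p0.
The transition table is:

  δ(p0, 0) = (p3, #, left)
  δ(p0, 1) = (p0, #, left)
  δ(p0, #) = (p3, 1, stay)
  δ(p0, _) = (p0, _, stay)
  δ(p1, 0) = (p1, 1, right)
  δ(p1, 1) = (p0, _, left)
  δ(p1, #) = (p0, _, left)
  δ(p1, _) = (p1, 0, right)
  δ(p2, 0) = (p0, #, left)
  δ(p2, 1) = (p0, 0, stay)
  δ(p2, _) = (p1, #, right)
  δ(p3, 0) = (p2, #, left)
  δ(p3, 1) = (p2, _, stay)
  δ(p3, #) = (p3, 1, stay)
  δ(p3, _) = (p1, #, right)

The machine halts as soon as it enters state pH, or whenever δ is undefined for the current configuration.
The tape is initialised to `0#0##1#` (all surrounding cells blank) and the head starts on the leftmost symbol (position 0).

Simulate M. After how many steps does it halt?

state=p0 head=0 tape=_[0]#0##1#   (p0,0)→(p3,#,left)
state=p3 head=-1 tape=[_]##0##1#   (p3,_)→(p1,#,right)
state=p1 head=0 tape=#[#]#0##1#   (p1,#)→(p0,_,left)
state=p0 head=-1 tape=[#]_#0##1#   (p0,#)→(p3,1,stay)
state=p3 head=-1 tape=[1]_#0##1#   (p3,1)→(p2,_,stay)
state=p2 head=-1 tape=[_]_#0##1#   (p2,_)→(p1,#,right)
state=p1 head=0 tape=#[_]#0##1#   (p1,_)→(p1,0,right)
state=p1 head=1 tape=#0[#]0##1#   (p1,#)→(p0,_,left)
state=p0 head=0 tape=#[0]_0##1#   (p0,0)→(p3,#,left)
state=p3 head=-1 tape=[#]#_0##1#   (p3,#)→(p3,1,stay)
state=p3 head=-1 tape=[1]#_0##1#   (p3,1)→(p2,_,stay)
state=p2 head=-1 tape=[_]#_0##1#   (p2,_)→(p1,#,right)
state=p1 head=0 tape=#[#]_0##1#   (p1,#)→(p0,_,left)
state=p0 head=-1 tape=[#]__0##1#   (p0,#)→(p3,1,stay)
state=p3 head=-1 tape=[1]__0##1#   (p3,1)→(p2,_,stay)
state=p2 head=-1 tape=[_]__0##1#   (p2,_)→(p1,#,right)
state=p1 head=0 tape=#[_]_0##1#   (p1,_)→(p1,0,right)
state=p1 head=1 tape=#0[_]0##1#   (p1,_)→(p1,0,right)
state=p1 head=2 tape=#00[0]##1#   (p1,0)→(p1,1,right)
state=p1 head=3 tape=#001[#]#1#   (p1,#)→(p0,_,left)
state=p0 head=2 tape=#00[1]_#1#   (p0,1)→(p0,#,left)
state=p0 head=1 tape=#0[0]#_#1#   (p0,0)→(p3,#,left)
state=p3 head=0 tape=#[0]##_#1#   (p3,0)→(p2,#,left)
state=p2 head=-1 tape=[#]###_#1#
M halts after 23 transitions.

23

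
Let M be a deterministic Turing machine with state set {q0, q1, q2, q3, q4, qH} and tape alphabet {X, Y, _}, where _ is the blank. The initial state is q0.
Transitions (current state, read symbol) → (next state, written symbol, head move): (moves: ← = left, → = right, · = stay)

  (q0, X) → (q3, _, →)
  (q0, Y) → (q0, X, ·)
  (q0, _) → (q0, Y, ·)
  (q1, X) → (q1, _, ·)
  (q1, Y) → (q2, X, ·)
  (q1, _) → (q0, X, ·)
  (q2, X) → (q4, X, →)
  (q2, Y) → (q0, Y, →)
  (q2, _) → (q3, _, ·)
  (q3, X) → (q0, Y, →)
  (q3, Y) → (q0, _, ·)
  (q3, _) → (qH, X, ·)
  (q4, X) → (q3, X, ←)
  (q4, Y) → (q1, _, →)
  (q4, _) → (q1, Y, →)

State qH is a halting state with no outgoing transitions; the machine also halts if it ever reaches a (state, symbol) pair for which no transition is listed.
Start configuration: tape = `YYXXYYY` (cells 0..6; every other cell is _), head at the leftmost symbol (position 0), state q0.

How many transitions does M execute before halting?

state=q0 head=0 tape=[Y]YXXYYY_   (q0,Y)→(q0,X,·)
state=q0 head=0 tape=[X]YXXYYY_   (q0,X)→(q3,_,→)
state=q3 head=1 tape=_[Y]XXYYY_   (q3,Y)→(q0,_,·)
state=q0 head=1 tape=_[_]XXYYY_   (q0,_)→(q0,Y,·)
state=q0 head=1 tape=_[Y]XXYYY_   (q0,Y)→(q0,X,·)
state=q0 head=1 tape=_[X]XXYYY_   (q0,X)→(q3,_,→)
state=q3 head=2 tape=__[X]XYYY_   (q3,X)→(q0,Y,→)
state=q0 head=3 tape=__Y[X]YYY_   (q0,X)→(q3,_,→)
state=q3 head=4 tape=__Y_[Y]YY_   (q3,Y)→(q0,_,·)
state=q0 head=4 tape=__Y_[_]YY_   (q0,_)→(q0,Y,·)
state=q0 head=4 tape=__Y_[Y]YY_   (q0,Y)→(q0,X,·)
state=q0 head=4 tape=__Y_[X]YY_   (q0,X)→(q3,_,→)
state=q3 head=5 tape=__Y__[Y]Y_   (q3,Y)→(q0,_,·)
state=q0 head=5 tape=__Y__[_]Y_   (q0,_)→(q0,Y,·)
state=q0 head=5 tape=__Y__[Y]Y_   (q0,Y)→(q0,X,·)
state=q0 head=5 tape=__Y__[X]Y_   (q0,X)→(q3,_,→)
state=q3 head=6 tape=__Y___[Y]_   (q3,Y)→(q0,_,·)
state=q0 head=6 tape=__Y___[_]_   (q0,_)→(q0,Y,·)
state=q0 head=6 tape=__Y___[Y]_   (q0,Y)→(q0,X,·)
state=q0 head=6 tape=__Y___[X]_   (q0,X)→(q3,_,→)
state=q3 head=7 tape=__Y____[_]   (q3,_)→(qH,X,·)
state=qH head=7 tape=__Y____[X]
M halts after 21 transitions.

21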